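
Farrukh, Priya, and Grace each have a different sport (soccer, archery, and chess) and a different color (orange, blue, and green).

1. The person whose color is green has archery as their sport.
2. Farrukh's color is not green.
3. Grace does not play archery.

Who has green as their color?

With clues 1–2, Farrukh is impossible for the one with color green.
With clues 1–3, Grace is impossible for the one with color green.
That leaves Priya.

Priya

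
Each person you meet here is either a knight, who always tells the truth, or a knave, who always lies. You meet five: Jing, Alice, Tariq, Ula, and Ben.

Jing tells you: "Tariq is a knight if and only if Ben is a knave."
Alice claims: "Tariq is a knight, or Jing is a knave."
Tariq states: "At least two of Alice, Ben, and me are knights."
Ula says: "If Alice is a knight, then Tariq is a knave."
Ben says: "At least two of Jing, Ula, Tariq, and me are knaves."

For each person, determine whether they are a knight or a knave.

Consider Jing. Suppose Jing is a knight.
Then no assignment of the remaining roles makes every statement match its speaker's type — contradiction.
So Jing is a knave.
With that fixed, Alice's statement is true, so Alice is a knight.
Consider Tariq. Suppose Tariq is a knave.
Then no assignment of the remaining roles makes every statement match its speaker's type — contradiction.
So Tariq is a knight.
With that fixed, Ula's statement is false, so Ula is a knave.
With that fixed, Ben's statement is true, so Ben is a knight.

Jing: knave, Alice: knight, Tariq: knight, Ula: knave, Ben: knight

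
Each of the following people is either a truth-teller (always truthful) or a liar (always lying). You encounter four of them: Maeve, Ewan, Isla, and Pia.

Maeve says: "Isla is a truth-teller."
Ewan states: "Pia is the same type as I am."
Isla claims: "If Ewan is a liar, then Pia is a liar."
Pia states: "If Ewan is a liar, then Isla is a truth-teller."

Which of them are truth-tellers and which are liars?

Consider Maeve. Suppose Maeve is a liar.
Then no assignment of the remaining roles makes every statement match its speaker's type — contradiction.
So Maeve is a truth-teller.
Consider Ewan. Suppose Ewan is a liar.
Then no assignment of the remaining roles makes every statement match its speaker's type — contradiction.
So Ewan is a truth-teller.
With that fixed, Isla's statement is true, so Isla is a truth-teller.
With that fixed, Pia's statement is true, so Pia is a truth-teller.

Maeve: truth-teller, Ewan: truth-teller, Isla: truth-teller, Pia: truth-teller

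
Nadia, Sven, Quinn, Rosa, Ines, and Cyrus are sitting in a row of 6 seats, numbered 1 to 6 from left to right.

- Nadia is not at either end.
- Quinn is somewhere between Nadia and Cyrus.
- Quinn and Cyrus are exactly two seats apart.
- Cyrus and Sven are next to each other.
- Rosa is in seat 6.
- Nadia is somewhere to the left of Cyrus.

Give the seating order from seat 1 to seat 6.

Ines, Nadia, Quinn, Sven, Cyrus, Rosa

From clue 1: Nadia is in {2,3,4,5}.
From clues 1–3: Quinn is in {3,4}.
From clues 1–5: Rosa → seat 6.
From clues 1–6: Ines → seat 1, Nadia → seat 2, Quinn → seat 3, Sven → seat 4, Cyrus → seat 5.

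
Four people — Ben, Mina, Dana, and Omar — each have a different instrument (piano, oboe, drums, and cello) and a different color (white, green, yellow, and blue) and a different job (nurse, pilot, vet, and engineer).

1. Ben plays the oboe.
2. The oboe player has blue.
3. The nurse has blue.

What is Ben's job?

nurse

With clues 1–3, engineer, pilot, and vet are impossible for Ben's job.
That leaves nurse.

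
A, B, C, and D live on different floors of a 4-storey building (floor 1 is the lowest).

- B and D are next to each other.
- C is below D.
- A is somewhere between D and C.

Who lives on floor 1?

With clues 1–2, B and D are ruled out for floor 1.
With clues 1–3, A is ruled out for floor 1.
So floor 1 is C.

C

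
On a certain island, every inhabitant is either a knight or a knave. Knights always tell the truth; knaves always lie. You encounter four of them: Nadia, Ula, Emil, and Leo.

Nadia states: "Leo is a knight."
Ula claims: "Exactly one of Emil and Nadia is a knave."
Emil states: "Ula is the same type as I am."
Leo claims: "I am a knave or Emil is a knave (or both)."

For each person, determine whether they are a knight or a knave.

Consider Nadia. Suppose Nadia is a knave.
Then no assignment of the remaining roles makes every statement match its speaker's type — contradiction.
So Nadia is a knight.
Consider Ula. Suppose Ula is a knave.
Then whichever role Emil has, Emil's statement has the wrong truth value — contradiction.
So Ula is a knight.
Consider Emil. Suppose Emil is a knight.
Then Ula's statement comes out false, contradicting Ula being a knight.
So Emil is a knave.
With that fixed, Leo's statement is true, so Leo is a knight.

Nadia: knight, Ula: knight, Emil: knave, Leo: knight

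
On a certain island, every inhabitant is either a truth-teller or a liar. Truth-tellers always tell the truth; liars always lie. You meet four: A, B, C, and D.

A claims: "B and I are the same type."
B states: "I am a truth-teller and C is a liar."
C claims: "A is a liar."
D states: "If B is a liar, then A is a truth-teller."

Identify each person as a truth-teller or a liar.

A: truth-teller, B: truth-teller, C: liar, D: truth-teller

Consider A. Suppose A is a liar.
Then no assignment of the remaining roles makes every statement match its speaker's type — contradiction.
So A is a truth-teller.
With that fixed, C's statement is false, so C is a liar.
With that fixed, D's statement is true, so D is a truth-teller.
Consider B. Suppose B is a liar.
Then A's statement comes out false, contradicting A being a truth-teller.
So B is a truth-teller.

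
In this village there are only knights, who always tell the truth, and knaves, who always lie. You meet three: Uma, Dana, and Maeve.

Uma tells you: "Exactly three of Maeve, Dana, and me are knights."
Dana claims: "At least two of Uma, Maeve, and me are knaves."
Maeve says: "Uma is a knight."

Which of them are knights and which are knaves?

Uma: knave, Dana: knight, Maeve: knave

Consider Uma. Suppose Uma is a knight.
Then no assignment of the remaining roles makes every statement match its speaker's type — contradiction.
So Uma is a knave.
With that fixed, Maeve's statement is false, so Maeve is a knave.
With that fixed, Dana's statement is true, so Dana is a knight.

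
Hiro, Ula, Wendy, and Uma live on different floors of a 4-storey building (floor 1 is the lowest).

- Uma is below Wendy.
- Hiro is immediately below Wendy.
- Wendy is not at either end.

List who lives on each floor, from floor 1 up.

From clue 1: Wendy is in {2,3,4}.
From clues 1–2: Hiro is in {2,3}.
From clues 1–3: Uma → floor 1, Hiro → floor 2, Wendy → floor 3, Ula → floor 4.

Uma, Hiro, Wendy, Ula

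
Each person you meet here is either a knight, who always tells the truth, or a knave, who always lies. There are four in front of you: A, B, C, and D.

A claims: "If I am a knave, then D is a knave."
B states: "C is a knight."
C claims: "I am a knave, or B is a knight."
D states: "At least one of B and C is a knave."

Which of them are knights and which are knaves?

Consider A. Suppose A is a knave.
Then no assignment of the remaining roles makes every statement match its speaker's type — contradiction.
So A is a knight.
Consider B. Suppose B is a knave.
Then whichever role C has, C's statement has the wrong truth value — contradiction.
So B is a knight.
With that fixed, C's statement is true, so C is a knight.
With that fixed, D's statement is false, so D is a knave.

A: knight, B: knight, C: knight, D: knave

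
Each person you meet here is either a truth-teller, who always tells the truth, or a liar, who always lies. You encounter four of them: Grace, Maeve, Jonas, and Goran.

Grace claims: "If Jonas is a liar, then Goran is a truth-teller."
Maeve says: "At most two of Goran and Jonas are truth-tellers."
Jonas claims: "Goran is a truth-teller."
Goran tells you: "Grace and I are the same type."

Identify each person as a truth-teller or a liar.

Regardless of anyone's role, Maeve's statement is true, so Maeve is a truth-teller.
Consider Grace. Suppose Grace is a liar.
Then whichever role Goran has, Goran's statement has the wrong truth value — contradiction.
So Grace is a truth-teller.
Consider Jonas. Suppose Jonas is a liar.
Then no assignment of the remaining roles makes every statement match its speaker's type — contradiction.
So Jonas is a truth-teller.
Consider Goran. Suppose Goran is a liar.
Then Jonas's statement comes out false, contradicting Jonas being a truth-teller.
So Goran is a truth-teller.

Grace: truth-teller, Maeve: truth-teller, Jonas: truth-teller, Goran: truth-teller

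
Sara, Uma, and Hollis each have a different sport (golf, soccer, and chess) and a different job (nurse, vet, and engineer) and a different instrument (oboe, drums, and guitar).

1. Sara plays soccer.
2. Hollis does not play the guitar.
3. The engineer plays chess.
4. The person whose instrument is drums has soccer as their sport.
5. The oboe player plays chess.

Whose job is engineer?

Hollis

With clues 1–3, Sara is impossible for the one with job engineer.
With clues 1–5, Uma is impossible for the one with job engineer.
That leaves Hollis.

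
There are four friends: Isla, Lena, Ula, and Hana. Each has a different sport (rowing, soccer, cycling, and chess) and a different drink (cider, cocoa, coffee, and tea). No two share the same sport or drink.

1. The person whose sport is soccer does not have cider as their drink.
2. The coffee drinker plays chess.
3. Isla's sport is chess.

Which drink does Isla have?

coffee

With clues 1–3, cider, cocoa, and tea are impossible for Isla's drink.
That leaves coffee.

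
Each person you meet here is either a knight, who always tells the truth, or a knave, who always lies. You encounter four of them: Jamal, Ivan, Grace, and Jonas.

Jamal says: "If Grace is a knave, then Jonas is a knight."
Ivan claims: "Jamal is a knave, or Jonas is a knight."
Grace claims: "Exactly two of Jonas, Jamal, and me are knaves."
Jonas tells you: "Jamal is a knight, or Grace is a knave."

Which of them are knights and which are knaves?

Consider Jamal. Suppose Jamal is a knave.
Then no assignment of the remaining roles makes every statement match its speaker's type — contradiction.
So Jamal is a knight.
With that fixed, Jonas's statement is true, so Jonas is a knight.
With that fixed, Ivan's statement is true, so Ivan is a knight.
With that fixed, Grace's statement is false, so Grace is a knave.

Jamal: knight, Ivan: knight, Grace: knave, Jonas: knight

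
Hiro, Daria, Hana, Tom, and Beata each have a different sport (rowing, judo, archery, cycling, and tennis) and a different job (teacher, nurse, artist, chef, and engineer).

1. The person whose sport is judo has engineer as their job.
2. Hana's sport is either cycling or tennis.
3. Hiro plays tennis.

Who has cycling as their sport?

Hana

With clues 1–3, Beata, Daria, Hiro, and Tom are impossible for the one with sport cycling.
That leaves Hana.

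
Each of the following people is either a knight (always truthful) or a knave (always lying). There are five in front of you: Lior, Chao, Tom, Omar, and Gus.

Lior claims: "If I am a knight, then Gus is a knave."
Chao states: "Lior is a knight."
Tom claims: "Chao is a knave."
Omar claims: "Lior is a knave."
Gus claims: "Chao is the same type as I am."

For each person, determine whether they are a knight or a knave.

Lior: knight, Chao: knight, Tom: knave, Omar: knave, Gus: knave

Consider Lior. Suppose Lior is a knave.
Then Lior's own statement would have to be false, but it can't be — contradiction.
So Lior is a knight.
With that fixed, Chao's statement is true, so Chao is a knight.
With that fixed, Tom's statement is false, so Tom is a knave.
With that fixed, Omar's statement is false, so Omar is a knave.
Consider Gus. Suppose Gus is a knight.
Then Lior's statement comes out false, contradicting Lior being a knight.
So Gus is a knave.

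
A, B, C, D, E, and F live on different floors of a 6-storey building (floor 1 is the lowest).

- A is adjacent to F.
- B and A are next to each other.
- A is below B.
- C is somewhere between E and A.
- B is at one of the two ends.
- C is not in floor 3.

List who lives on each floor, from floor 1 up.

From clues 1–2: A is in {2,3,4,5}.
From clues 1–5: F → floor 4, A → floor 5, B → floor 6.
From clues 1–6: E → floor 1, C → floor 2, D → floor 3.

E, C, D, F, A, B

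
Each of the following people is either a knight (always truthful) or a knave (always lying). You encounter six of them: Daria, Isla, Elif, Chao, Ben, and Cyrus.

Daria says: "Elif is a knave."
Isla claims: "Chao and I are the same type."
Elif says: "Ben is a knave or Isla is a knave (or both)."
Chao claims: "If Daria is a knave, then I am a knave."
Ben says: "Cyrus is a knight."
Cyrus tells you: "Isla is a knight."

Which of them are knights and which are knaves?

Daria: knight, Isla: knight, Elif: knave, Chao: knight, Ben: knight, Cyrus: knight

Consider Daria. Suppose Daria is a knave.
Then whichever role Chao has, Chao's statement has the wrong truth value — contradiction.
So Daria is a knight.
With that fixed, Chao's statement is true, so Chao is a knight.
Consider Isla. Suppose Isla is a knave.
Then no assignment of the remaining roles makes every statement match its speaker's type — contradiction.
So Isla is a knight.
With that fixed, Cyrus's statement is true, so Cyrus is a knight.
With that fixed, Ben's statement is true, so Ben is a knight.
With that fixed, Elif's statement is false, so Elif is a knave.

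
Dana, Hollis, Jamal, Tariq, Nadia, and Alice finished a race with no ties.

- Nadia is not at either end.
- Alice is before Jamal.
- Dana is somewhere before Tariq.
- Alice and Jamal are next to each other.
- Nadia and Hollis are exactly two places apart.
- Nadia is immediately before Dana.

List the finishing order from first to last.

Alice, Jamal, Nadia, Dana, Hollis, Tariq

From clue 1: Nadia is in {2,3,4,5}.
From clues 1–5: Dana is in {1,2,3,4}.
From clues 1–6: Alice → place 1, Jamal → place 2, Nadia → place 3, Dana → place 4, Hollis → place 5, Tariq → place 6.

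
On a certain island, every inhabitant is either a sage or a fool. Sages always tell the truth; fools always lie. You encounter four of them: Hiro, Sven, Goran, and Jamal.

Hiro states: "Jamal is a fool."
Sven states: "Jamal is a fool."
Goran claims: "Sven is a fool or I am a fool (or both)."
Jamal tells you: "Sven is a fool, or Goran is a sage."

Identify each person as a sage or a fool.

Consider Hiro. Suppose Hiro is a sage.
Then no assignment of the remaining roles makes every statement match its speaker's type — contradiction.
So Hiro is a fool.
Consider Sven. Suppose Sven is a sage.
Then whichever role Goran has, Goran's statement has the wrong truth value — contradiction.
So Sven is a fool.
With that fixed, Goran's statement is true, so Goran is a sage.
With that fixed, Jamal's statement is true, so Jamal is a sage.

Hiro: fool, Sven: fool, Goran: sage, Jamal: sage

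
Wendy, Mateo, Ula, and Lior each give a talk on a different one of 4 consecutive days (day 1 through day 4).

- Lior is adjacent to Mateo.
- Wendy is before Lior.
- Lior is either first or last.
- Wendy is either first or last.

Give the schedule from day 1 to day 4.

From clues 1–2: Wendy is in {1,2}.
From clues 1–3: Mateo → day 3, Lior → day 4.
From clues 1–4: Wendy → day 1, Ula → day 2.

Wendy, Ula, Mateo, Lior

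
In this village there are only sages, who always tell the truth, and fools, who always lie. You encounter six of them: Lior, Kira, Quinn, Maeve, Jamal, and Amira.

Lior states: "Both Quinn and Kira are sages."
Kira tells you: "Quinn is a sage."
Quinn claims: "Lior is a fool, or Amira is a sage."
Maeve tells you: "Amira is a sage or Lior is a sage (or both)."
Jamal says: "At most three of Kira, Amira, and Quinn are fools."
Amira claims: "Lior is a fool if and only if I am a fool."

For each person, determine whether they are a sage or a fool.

Regardless of anyone's role, Jamal's statement is true, so Jamal is a sage.
Consider Lior. Suppose Lior is a fool.
Then whichever role Amira has, Amira's statement has the wrong truth value — contradiction.
So Lior is a sage.
With that fixed, Maeve's statement is true, so Maeve is a sage.
Consider Kira. Suppose Kira is a fool.
Then Lior's statement comes out false, contradicting Lior being a sage.
So Kira is a sage.
Consider Quinn. Suppose Quinn is a fool.
Then Lior's statement comes out false, contradicting Lior being a sage.
So Quinn is a sage.
Consider Amira. Suppose Amira is a fool.
Then Quinn's statement comes out false, contradicting Quinn being a sage.
So Amira is a sage.

Lior: sage, Kira: sage, Quinn: sage, Maeve: sage, Jamal: sage, Amira: sage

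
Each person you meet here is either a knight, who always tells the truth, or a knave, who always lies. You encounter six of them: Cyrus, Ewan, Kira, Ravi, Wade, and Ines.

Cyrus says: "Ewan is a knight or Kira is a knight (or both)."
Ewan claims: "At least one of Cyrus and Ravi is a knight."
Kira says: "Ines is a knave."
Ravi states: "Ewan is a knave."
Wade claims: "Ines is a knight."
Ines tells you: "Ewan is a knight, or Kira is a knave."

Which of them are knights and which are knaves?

Cyrus: knight, Ewan: knight, Kira: knave, Ravi: knave, Wade: knight, Ines: knight

Consider Cyrus. Suppose Cyrus is a knave.
Then no assignment of the remaining roles makes every statement match its speaker's type — contradiction.
So Cyrus is a knight.
With that fixed, Ewan's statement is true, so Ewan is a knight.
With that fixed, Ravi's statement is false, so Ravi is a knave.
With that fixed, Ines's statement is true, so Ines is a knight.
With that fixed, Kira's statement is false, so Kira is a knave.
With that fixed, Wade's statement is true, so Wade is a knight.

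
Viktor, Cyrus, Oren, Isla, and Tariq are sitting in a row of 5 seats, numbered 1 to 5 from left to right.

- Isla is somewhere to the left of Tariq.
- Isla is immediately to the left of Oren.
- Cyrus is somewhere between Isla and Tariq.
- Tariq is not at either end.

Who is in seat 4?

Tariq

With clues 1–2, Isla is ruled out for seat 4.
With clues 1–3, Oren is ruled out for seat 4.
With clues 1–4, Cyrus and Viktor are ruled out for seat 4.
So seat 4 is Tariq.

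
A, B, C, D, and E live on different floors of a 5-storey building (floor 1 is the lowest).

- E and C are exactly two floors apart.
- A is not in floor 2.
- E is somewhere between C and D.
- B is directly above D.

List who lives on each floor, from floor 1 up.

D, B, E, A, C

From clues 1–2: A is in {1,3,4,5}.
From clues 1–3: E is in {2,3,4}.
From clues 1–4: D → floor 1, B → floor 2, E → floor 3, A → floor 4, C → floor 5.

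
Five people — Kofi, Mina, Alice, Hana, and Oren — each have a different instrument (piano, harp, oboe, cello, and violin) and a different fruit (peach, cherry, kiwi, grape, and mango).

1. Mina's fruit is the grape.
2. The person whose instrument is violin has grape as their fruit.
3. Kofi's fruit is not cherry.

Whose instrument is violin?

Mina

With clues 1–2, Alice, Hana, Kofi, and Oren are impossible for the one with instrument violin.
That leaves Mina.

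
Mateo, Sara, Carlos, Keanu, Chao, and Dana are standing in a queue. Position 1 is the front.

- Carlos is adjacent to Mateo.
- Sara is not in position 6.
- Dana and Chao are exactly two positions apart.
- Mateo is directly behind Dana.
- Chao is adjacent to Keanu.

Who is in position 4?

With clues 1–4, Carlos, Chao, Keanu, and Sara are ruled out for position 4.
With clues 1–5, Mateo is ruled out for position 4.
So position 4 is Dana.

Dana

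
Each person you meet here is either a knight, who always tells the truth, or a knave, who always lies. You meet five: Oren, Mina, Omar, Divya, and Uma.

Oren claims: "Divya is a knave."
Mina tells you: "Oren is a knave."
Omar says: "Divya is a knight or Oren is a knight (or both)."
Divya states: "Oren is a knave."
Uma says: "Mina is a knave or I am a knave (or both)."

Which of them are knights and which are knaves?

Oren: knight, Mina: knave, Omar: knight, Divya: knave, Uma: knight

Consider Oren. Suppose Oren is a knave.
Then no assignment of the remaining roles makes every statement match its speaker's type — contradiction.
So Oren is a knight.
With that fixed, Mina's statement is false, so Mina is a knave.
With that fixed, Omar's statement is true, so Omar is a knight.
With that fixed, Divya's statement is false, so Divya is a knave.
With that fixed, Uma's statement is true, so Uma is a knight.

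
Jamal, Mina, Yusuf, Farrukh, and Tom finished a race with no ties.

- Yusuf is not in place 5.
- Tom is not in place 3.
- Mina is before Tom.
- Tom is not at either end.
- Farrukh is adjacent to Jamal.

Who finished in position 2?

Tom

With clues 1–5, Farrukh, Jamal, Mina, and Yusuf are ruled out for place 2.
So place 2 is Tom.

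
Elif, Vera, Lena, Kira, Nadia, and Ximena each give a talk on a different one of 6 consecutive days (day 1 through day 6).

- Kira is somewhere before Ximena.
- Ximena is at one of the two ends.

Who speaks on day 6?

Ximena

With clue 1, Kira is ruled out for day 6.
With clues 1–2, Elif, Lena, Nadia, and Vera are ruled out for day 6.
So day 6 is Ximena.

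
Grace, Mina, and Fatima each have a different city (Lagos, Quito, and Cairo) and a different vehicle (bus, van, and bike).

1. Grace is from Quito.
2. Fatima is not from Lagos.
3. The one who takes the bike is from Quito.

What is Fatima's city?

Clue 1 rules out Quito for Fatima's city.
With clues 1–2, Lagos is impossible for Fatima's city.
That leaves Cairo.

Cairo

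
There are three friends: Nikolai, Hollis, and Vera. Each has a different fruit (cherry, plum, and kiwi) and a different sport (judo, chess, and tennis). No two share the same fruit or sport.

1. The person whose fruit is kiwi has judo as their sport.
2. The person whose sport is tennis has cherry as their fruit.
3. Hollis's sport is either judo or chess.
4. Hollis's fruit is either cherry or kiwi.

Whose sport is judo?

With clues 1–4, Nikolai and Vera are impossible for the one with sport judo.
That leaves Hollis.

Hollis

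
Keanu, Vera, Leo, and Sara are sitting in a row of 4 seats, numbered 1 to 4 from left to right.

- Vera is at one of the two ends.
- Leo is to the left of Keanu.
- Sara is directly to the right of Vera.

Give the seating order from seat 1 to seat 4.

Vera, Sara, Leo, Keanu

From clue 1: Vera is in {1,4}.
From clues 1–3: Vera → seat 1, Sara → seat 2, Leo → seat 3, Keanu → seat 4.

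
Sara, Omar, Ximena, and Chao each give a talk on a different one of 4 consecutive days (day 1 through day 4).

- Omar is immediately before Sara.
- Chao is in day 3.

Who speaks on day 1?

With clue 1, Sara is ruled out for day 1.
With clues 1–2, Chao and Ximena are ruled out for day 1.
So day 1 is Omar.

Omar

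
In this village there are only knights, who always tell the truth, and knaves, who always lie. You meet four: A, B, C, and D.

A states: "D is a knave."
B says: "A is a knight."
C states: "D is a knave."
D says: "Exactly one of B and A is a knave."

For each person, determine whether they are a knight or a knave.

Consider A. Suppose A is a knave.
Then no assignment of the remaining roles makes every statement match its speaker's type — contradiction.
So A is a knight.
With that fixed, B's statement is true, so B is a knight.
With that fixed, D's statement is false, so D is a knave.
With that fixed, C's statement is true, so C is a knight.

A: knight, B: knight, C: knight, D: knave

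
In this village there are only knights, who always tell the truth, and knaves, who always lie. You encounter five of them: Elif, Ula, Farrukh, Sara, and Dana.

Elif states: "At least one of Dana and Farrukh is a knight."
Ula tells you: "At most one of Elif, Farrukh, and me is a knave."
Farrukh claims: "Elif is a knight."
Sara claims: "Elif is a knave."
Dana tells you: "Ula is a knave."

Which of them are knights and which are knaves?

Elif: knight, Ula: knight, Farrukh: knight, Sara: knave, Dana: knave

Consider Elif. Suppose Elif is a knave.
Then no assignment of the remaining roles makes every statement match its speaker's type — contradiction.
So Elif is a knight.
With that fixed, Farrukh's statement is true, so Farrukh is a knight.
With that fixed, Sara's statement is false, so Sara is a knave.
With that fixed, Ula's statement is true, so Ula is a knight.
With that fixed, Dana's statement is false, so Dana is a knave.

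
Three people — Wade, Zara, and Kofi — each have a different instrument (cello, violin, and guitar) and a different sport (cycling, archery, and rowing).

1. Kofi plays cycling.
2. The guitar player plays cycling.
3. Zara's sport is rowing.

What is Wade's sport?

archery

Clue 1 rules out cycling for Wade's sport.
With clues 1–3, rowing is impossible for Wade's sport.
That leaves archery.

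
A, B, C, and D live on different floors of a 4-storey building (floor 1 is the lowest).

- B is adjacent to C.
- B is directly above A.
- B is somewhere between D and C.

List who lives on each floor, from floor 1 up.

D, A, B, C

From clues 1–2: A is in {1,2}.
From clues 1–3: D → floor 1, A → floor 2, B → floor 3, C → floor 4.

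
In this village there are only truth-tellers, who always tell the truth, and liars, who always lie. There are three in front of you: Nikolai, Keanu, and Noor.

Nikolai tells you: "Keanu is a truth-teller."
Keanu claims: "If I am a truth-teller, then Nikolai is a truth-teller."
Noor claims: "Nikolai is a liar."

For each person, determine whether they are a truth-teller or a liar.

Nikolai: truth-teller, Keanu: truth-teller, Noor: liar

Consider Nikolai. Suppose Nikolai is a liar.
Then whichever role Keanu has, Keanu's statement has the wrong truth value — contradiction.
So Nikolai is a truth-teller.
With that fixed, Keanu's statement is true, so Keanu is a truth-teller.
With that fixed, Noor's statement is false, so Noor is a liar.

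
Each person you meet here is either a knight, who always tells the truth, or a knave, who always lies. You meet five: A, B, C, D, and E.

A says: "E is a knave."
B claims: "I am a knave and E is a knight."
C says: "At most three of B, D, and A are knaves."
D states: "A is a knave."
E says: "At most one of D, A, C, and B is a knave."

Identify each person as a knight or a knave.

A: knight, B: knave, C: knight, D: knave, E: knave

Regardless of anyone's role, C's statement is true, so C is a knight.
Consider A. Suppose A is a knave.
Then no assignment of the remaining roles makes every statement match its speaker's type — contradiction.
So A is a knight.
With that fixed, D's statement is false, so D is a knave.
Consider B. Suppose B is a knight.
Then B's own statement would have to be true, but it can't be — contradiction.
So B is a knave.
With that fixed, E's statement is false, so E is a knave.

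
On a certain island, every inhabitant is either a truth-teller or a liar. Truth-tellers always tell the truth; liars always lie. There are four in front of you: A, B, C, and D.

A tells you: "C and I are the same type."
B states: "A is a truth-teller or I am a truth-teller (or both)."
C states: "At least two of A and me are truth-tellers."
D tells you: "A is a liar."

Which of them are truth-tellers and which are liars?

Consider A. Suppose A is a liar.
Then no assignment of the remaining roles makes every statement match its speaker's type — contradiction.
So A is a truth-teller.
With that fixed, B's statement is true, so B is a truth-teller.
With that fixed, D's statement is false, so D is a liar.
Consider C. Suppose C is a liar.
Then A's statement comes out false, contradicting A being a truth-teller.
So C is a truth-teller.

A: truth-teller, B: truth-teller, C: truth-teller, D: liar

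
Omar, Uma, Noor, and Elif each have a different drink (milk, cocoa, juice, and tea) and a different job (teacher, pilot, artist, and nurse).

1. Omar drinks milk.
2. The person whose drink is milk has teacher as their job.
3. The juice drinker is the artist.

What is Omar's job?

With clues 1–2, artist, nurse, and pilot are impossible for Omar's job.
That leaves teacher.

teacher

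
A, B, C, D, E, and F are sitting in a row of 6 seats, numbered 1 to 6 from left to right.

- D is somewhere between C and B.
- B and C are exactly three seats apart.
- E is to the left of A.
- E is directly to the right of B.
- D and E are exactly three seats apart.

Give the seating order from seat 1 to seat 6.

From clue 1: D is in {2,3,4,5}.
From clues 1–4: A is in {5,6}.
From clues 1–5: C → seat 1, D → seat 2, F → seat 3, B → seat 4, E → seat 5, A → seat 6.

C, D, F, B, E, A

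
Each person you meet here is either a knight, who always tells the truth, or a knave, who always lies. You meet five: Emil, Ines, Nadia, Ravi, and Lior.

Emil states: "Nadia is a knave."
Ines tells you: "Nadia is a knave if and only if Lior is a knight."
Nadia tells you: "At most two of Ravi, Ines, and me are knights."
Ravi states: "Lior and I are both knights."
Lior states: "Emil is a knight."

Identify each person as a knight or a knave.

Emil: knave, Ines: knight, Nadia: knight, Ravi: knave, Lior: knave

Consider Emil. Suppose Emil is a knight.
Then no assignment of the remaining roles makes every statement match its speaker's type — contradiction.
So Emil is a knave.
With that fixed, Lior's statement is false, so Lior is a knave.
With that fixed, Ravi's statement is false, so Ravi is a knave.
With that fixed, Nadia's statement is true, so Nadia is a knight.
With that fixed, Ines's statement is true, so Ines is a knight.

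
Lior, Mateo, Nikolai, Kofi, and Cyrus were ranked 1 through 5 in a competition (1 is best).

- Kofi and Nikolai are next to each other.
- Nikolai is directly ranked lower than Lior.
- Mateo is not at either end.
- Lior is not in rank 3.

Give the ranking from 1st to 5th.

Lior, Nikolai, Kofi, Mateo, Cyrus

From clues 1–2: Lior is in {1,2,3}.
From clues 1–3: Lior is in {1,3}.
From clues 1–4: Lior → rank 1, Nikolai → rank 2, Kofi → rank 3, Mateo → rank 4, Cyrus → rank 5.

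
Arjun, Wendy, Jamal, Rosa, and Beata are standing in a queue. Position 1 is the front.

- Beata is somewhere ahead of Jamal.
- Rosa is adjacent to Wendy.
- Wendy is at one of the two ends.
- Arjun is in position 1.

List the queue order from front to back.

From clue 1: Jamal is in {2,3,4,5}.
From clues 1–3: Wendy is in {1,5}.
From clues 1–4: Arjun → position 1, Beata → position 2, Jamal → position 3, Rosa → position 4, Wendy → position 5.

Arjun, Beata, Jamal, Rosa, Wendy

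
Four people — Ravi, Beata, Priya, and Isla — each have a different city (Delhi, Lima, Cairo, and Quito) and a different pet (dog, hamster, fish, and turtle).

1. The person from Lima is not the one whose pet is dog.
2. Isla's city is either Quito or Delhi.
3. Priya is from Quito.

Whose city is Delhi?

With clues 1–3, Beata, Priya, and Ravi are impossible for the one with city Delhi.
That leaves Isla.

Isla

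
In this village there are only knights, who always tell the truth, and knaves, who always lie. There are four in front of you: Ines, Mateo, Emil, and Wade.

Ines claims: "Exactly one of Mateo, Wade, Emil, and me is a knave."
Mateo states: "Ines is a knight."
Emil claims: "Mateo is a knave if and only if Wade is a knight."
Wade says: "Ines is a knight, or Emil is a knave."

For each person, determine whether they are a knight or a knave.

Consider Ines. Suppose Ines is a knave.
Then no assignment of the remaining roles makes every statement match its speaker's type — contradiction.
So Ines is a knight.
With that fixed, Mateo's statement is true, so Mateo is a knight.
With that fixed, Wade's statement is true, so Wade is a knight.
With that fixed, Emil's statement is false, so Emil is a knave.

Ines: knight, Mateo: knight, Emil: knave, Wade: knight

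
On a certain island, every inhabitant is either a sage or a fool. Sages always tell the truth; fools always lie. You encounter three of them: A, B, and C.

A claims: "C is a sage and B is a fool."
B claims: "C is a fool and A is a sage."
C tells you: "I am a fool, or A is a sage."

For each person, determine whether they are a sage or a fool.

Consider A. Suppose A is a fool.
Then whichever role C has, C's statement has the wrong truth value — contradiction.
So A is a sage.
With that fixed, C's statement is true, so C is a sage.
With that fixed, B's statement is false, so B is a fool.

A: sage, B: fool, C: sage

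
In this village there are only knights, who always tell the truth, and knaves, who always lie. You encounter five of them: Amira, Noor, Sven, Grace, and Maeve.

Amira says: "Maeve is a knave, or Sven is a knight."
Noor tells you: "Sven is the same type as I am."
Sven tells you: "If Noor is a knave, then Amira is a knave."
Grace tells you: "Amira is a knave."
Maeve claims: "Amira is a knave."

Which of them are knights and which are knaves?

Amira: knight, Noor: knight, Sven: knight, Grace: knave, Maeve: knave

Consider Amira. Suppose Amira is a knave.
Then no assignment of the remaining roles makes every statement match its speaker's type — contradiction.
So Amira is a knight.
With that fixed, Grace's statement is false, so Grace is a knave.
With that fixed, Maeve's statement is false, so Maeve is a knave.
Consider Noor. Suppose Noor is a knave.
Then no assignment of the remaining roles makes every statement match its speaker's type — contradiction.
So Noor is a knight.
With that fixed, Sven's statement is true, so Sven is a knight.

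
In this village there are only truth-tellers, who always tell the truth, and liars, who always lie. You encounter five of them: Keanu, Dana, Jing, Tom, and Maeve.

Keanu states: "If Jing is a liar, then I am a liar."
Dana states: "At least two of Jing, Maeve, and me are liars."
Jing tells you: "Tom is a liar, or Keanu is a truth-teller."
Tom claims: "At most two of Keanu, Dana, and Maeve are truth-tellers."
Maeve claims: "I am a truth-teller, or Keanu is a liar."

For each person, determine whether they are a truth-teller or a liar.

Consider Keanu. Suppose Keanu is a liar.
Then Keanu's own statement would have to be false, but it can't be — contradiction.
So Keanu is a truth-teller.
With that fixed, Jing's statement is true, so Jing is a truth-teller.
Consider Dana. Suppose Dana is a truth-teller.
Then Dana's own statement would have to be true, but it can't be — contradiction.
So Dana is a liar.
With that fixed, Tom's statement is true, so Tom is a truth-teller.
Consider Maeve. Suppose Maeve is a liar.
Then Dana's statement comes out true, contradicting Dana being a liar.
So Maeve is a truth-teller.

Keanu: truth-teller, Dana: liar, Jing: truth-teller, Tom: truth-teller, Maeve: truth-teller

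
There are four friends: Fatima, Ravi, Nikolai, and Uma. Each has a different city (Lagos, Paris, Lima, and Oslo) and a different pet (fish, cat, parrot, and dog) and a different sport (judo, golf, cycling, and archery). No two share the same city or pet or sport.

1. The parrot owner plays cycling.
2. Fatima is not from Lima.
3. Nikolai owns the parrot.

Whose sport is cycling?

With clues 1–3, Fatima, Ravi, and Uma are impossible for the one with sport cycling.
That leaves Nikolai.

Nikolai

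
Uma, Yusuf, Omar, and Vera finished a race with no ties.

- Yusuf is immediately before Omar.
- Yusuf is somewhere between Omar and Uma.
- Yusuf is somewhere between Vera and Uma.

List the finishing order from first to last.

Uma, Yusuf, Omar, Vera

From clue 1: Yusuf is in {1,2,3}.
From clues 1–2: Uma is in {1,2}.
From clues 1–3: Uma → place 1, Yusuf → place 2, Omar → place 3, Vera → place 4.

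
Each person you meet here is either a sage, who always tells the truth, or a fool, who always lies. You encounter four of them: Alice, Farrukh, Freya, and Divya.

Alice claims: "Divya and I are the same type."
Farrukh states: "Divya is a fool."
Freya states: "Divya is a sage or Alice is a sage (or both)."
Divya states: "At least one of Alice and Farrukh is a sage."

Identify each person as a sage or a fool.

Alice: sage, Farrukh: fool, Freya: sage, Divya: sage

Consider Alice. Suppose Alice is a fool.
Then no assignment of the remaining roles makes every statement match its speaker's type — contradiction.
So Alice is a sage.
With that fixed, Freya's statement is true, so Freya is a sage.
With that fixed, Divya's statement is true, so Divya is a sage.
With that fixed, Farrukh's statement is false, so Farrukh is a fool.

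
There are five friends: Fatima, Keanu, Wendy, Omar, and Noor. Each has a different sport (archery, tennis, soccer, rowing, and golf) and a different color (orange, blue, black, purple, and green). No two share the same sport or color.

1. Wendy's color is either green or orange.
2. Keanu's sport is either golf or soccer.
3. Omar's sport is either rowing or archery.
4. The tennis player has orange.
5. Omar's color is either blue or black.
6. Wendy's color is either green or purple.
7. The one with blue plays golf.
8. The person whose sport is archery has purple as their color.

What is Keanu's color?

blue

With clues 1–4, orange is impossible for Keanu's color.
With clues 1–6, green is impossible for Keanu's color.
With clues 1–7, black is impossible for Keanu's color.
With clues 1–8, purple is impossible for Keanu's color.
That leaves blue.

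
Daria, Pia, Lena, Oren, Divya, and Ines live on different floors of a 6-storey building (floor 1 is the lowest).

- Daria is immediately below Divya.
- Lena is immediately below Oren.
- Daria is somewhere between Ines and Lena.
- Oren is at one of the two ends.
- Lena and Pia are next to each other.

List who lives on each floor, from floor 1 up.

From clue 1: Daria is in {1,2,3,4,5}.
From clues 1–3: Daria is in {2,3,4}.
From clues 1–4: Lena → floor 5, Oren → floor 6.
From clues 1–5: Ines → floor 1, Daria → floor 2, Divya → floor 3, Pia → floor 4.

Ines, Daria, Divya, Pia, Lena, Oren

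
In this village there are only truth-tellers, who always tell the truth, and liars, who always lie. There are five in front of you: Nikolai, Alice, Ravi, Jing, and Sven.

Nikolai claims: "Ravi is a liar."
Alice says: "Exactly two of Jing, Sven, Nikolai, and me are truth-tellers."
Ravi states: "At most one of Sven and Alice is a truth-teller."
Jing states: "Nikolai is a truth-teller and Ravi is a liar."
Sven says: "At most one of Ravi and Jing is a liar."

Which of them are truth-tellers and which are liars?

Consider Nikolai. Suppose Nikolai is a truth-teller.
Then no assignment of the remaining roles makes every statement match its speaker's type — contradiction.
So Nikolai is a liar.
With that fixed, Jing's statement is false, so Jing is a liar.
Consider Alice. Suppose Alice is a truth-teller.
Then no assignment of the remaining roles makes every statement match its speaker's type — contradiction.
So Alice is a liar.
With that fixed, Ravi's statement is true, so Ravi is a truth-teller.
With that fixed, Sven's statement is true, so Sven is a truth-teller.

Nikolai: liar, Alice: liar, Ravi: truth-teller, Jing: liar, Sven: truth-teller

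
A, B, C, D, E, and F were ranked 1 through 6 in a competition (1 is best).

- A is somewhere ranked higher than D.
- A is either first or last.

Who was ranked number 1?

With clue 1, D is ruled out for rank 1.
With clues 1–2, B, C, E, and F are ruled out for rank 1.
So rank 1 is A.

A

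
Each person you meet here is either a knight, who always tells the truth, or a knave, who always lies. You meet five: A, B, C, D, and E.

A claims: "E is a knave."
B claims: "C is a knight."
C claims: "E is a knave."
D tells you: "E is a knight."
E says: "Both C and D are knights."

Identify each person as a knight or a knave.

Consider A. Suppose A is a knave.
Then no assignment of the remaining roles makes every statement match its speaker's type — contradiction.
So A is a knight.
Consider B. Suppose B is a knave.
Then no assignment of the remaining roles makes every statement match its speaker's type — contradiction.
So B is a knight.
Consider C. Suppose C is a knave.
Then B's statement comes out false, contradicting B being a knight.
So C is a knight.
Consider D. Suppose D is a knight.
Then no assignment of the remaining roles makes every statement match its speaker's type — contradiction.
So D is a knave.
With that fixed, E's statement is false, so E is a knave.

A: knight, B: knight, C: knight, D: knave, E: knave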